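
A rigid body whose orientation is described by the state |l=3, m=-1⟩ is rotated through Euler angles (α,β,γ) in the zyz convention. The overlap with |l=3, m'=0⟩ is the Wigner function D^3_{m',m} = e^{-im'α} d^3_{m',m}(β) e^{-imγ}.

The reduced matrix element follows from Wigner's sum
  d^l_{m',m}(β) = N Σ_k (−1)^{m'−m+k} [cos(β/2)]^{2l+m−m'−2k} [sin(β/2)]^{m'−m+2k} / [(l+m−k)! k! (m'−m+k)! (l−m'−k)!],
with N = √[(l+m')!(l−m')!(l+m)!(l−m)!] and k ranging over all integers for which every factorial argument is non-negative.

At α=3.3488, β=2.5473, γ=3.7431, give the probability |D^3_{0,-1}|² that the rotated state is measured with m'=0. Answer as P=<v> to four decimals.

D^3_{0,-1}(3.3488,2.5473,3.7431) = e^{-i·0·3.3488}·d^3_{0,-1}(2.5473)·e^{-i·-1·3.7431}. Compute d first:
Half-angle: c=0.292793, s=0.956176. N=√(6·6·2·24)=41.569219
k∈{0,1,2} keeps every argument non-negative
  k=0: (−1)^1·41.5692/(12)·0.2928^5·0.9562^1 = -0.007127
  k=1: (−1)^2·41.5692/(4)·0.2928^3·0.9562^3 = +0.228038
  k=2: (−1)^3·41.5692/(12)·0.2928^1·0.9562^5 = -0.810662
d^3_{0,-1}(2.5473) = -0.007127 +0.228038 -0.810662 = -0.589752
|D^3_{0,-1}|² = |d^3_{0,-1}(β)|² = (-0.589752)² = 0.347808 (the z-rotation phases have unit modulus)

P=0.3478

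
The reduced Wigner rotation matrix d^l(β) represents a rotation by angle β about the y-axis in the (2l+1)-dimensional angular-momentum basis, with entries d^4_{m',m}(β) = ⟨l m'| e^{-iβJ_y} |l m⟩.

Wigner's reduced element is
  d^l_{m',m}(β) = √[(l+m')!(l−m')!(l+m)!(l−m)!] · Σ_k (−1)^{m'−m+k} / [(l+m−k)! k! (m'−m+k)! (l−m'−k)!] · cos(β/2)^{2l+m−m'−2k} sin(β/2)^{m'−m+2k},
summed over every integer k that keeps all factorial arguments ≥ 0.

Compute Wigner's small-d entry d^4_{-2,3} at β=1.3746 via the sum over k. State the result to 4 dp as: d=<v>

d^4_{-2,3}(β=1.3746) via Wigner's sum:
With c≡cos(β/2)=0.772962 and s≡sin(β/2)=0.634453, N=[2·720·5040·1]^{1/2}=2693.993318
k: max(0,(3)−(-2))=5 … min(4+(3),4−(-2))=6
  k=5: (−1)^0·2693.9933/(240)·0.7730^3·0.6345^5 = +0.532911
  k=6: (−1)^1·2693.9933/(720)·0.7730^1·0.6345^7 = -0.119678
d^4_{-2,3}(1.3746) = +0.532911 -0.119678 = +0.413233

d=0.4132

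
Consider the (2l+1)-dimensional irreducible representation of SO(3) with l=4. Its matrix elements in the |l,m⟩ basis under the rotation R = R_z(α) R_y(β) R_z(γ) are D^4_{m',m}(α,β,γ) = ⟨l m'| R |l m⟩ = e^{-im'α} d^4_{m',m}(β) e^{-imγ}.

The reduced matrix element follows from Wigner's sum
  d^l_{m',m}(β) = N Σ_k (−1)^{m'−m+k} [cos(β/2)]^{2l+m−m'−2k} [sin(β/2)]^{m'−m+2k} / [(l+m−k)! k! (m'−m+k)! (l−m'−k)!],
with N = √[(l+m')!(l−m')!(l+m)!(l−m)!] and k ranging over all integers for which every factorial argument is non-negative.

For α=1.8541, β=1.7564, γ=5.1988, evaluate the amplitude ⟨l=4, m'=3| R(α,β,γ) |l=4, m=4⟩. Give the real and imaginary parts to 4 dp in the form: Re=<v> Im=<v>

Re=0.0320 Im=-0.0886

First d^4_{3,4}(β=1.7564), then the phase factors e^{-i(3)α} and e^{-i(4)γ}:
With c≡cos(β/2)=0.638537 and s≡sin(β/2)=0.769591, N=[5040·1·40320·1]^{1/2}=14255.272709
k: max(0,(4)−(3))=1 … min(4+(4),4−(3))=1
  k=1: (−1)^0·14255.2727/(5040)·0.6385^7·0.7696^1 = +0.094213
d^4_{3,4}(1.7564) = +0.094213
Attach z-rotation phases: D = e^{-i(3)(1.8541)}·(+0.094213)·e^{-i(4)(5.1988)} = +0.031954-0.088628i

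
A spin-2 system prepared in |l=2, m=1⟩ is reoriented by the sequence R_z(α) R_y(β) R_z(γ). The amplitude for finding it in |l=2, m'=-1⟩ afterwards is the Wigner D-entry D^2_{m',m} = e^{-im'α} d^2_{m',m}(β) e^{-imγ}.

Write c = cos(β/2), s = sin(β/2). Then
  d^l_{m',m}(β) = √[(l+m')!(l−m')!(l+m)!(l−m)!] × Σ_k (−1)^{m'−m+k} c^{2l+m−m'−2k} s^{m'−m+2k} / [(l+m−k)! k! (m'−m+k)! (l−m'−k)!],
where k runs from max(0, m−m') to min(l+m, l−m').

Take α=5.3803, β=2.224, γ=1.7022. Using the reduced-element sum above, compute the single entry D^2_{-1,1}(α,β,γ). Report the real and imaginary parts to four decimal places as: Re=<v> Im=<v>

Re=0.1489 Im=0.0885

First d^2_{-1,1}(β=2.224), then the phase factors e^{-i(-1)α} and e^{-i(1)γ}:
Half-angle: c=0.442869, s=0.896586. N=√(1·6·6·1)=6.000000
k: max(0,(1)−(-1))=2 … min(2+(1),2−(-1))=3
  k=2: (−1)^0·6.0000/(2)·0.4429^2·0.8966^2 = +0.472995
  k=3: (−1)^1·6.0000/(6)·0.4429^0·0.8966^4 = -0.646202
d^2_{-1,1}(2.224) = +0.472995 -0.646202 = -0.173207
Attach z-rotation phases: D = e^{-i(-1)(5.3803)}·(-0.173207)·e^{-i(1)(1.7022)} = +0.148871+0.088533i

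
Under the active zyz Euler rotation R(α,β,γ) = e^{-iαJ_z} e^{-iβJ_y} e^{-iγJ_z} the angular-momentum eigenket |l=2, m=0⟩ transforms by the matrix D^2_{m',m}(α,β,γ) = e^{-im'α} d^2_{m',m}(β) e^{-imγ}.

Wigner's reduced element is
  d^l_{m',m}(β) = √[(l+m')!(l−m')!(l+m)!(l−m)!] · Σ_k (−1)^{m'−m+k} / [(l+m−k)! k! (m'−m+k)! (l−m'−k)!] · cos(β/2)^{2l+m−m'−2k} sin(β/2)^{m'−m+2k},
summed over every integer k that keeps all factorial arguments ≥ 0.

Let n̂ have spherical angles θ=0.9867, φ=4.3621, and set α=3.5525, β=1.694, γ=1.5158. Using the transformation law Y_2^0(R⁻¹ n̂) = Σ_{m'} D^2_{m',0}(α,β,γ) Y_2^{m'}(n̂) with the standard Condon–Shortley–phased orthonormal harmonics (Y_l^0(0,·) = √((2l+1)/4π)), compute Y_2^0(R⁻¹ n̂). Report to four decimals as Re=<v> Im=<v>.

Re=-0.0757 Im=0.0000

Need the full column D^2_{m',0} for m'=−2..2 at α=3.5525, β=1.694, γ=1.5158.
cos(β/2)=0.662234, sin(β/2)=0.749297
d^2_{-2,0}: single k=2 term ⇒ +0.603124;  D = +0.410663+0.441718i
d^2_{-1,0}: k∈[1..2] ⇒ +0.533045 -0.682416 = -0.149371;  D = +0.136937+0.059665i
d^2_{0,0}: k∈[0..2] ⇒ +0.192330 -0.984898 +0.315222 = -0.477346;  D = -0.477346+0.000000i
d^2_{1,0}: k∈[0..1] ⇒ -0.533045 +0.682416 = +0.149371;  D = -0.136937+0.059665i
d^2_{2,0}: single k=0 term ⇒ +0.603124;  D = +0.410663-0.441718i
Y_2^{m'}(θ=0.9867,φ=4.3621) and Σ D·Y over m':
  (+0.4107+0.4417i)·(-0.2055-0.1733i)  (+0.1369+0.0597i)·(-0.1220+0.3338i)  (-0.4773+0.0000i)·(-0.0277+0.0000i)  (-0.1369+0.0597i)·(+0.1220+0.3338i)  (+0.4107-0.4417i)·(-0.2055+0.1733i)
Y_2^0(R⁻¹ n̂) = -0.075717+0.000000i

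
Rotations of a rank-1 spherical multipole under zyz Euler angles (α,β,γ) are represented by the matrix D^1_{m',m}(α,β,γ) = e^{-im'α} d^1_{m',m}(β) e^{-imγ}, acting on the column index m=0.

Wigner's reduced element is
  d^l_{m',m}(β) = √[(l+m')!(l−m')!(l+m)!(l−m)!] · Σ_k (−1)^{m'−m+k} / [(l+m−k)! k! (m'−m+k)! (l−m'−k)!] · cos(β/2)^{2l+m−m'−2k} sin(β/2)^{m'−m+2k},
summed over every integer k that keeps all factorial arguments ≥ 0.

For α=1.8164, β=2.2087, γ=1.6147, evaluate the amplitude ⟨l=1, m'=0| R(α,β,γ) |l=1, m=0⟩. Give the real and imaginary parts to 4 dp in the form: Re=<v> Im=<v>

D^1_{0,0}(1.8164,2.2087,1.6147) = e^{-i·0·1.8164}·d^1_{0,0}(2.2087)·e^{-i·0·1.6147}. Compute d first:
c=cos(2.2087/2)=0.449715, s=sin(2.2087/2)=0.893172; N=√[1·1·1·1]=1.000000
k: max(0,(0)−(0))=0 … min(1+(0),1−(0))=1
  k=0: (−1)^0·1.0000/(1)·0.4497^2·0.8932^0 = +0.202244
  k=1: (−1)^1·1.0000/(1)·0.4497^0·0.8932^2 = -0.797756
d^1_{0,0}(2.2087) = +0.202244 -0.797756 = -0.595513
Attach z-rotation phases: D = e^{-i(0)(1.8164)}·(-0.595513)·e^{-i(0)(1.6147)} = -0.595513+0.000000i

Re=-0.5955 Im=0.0000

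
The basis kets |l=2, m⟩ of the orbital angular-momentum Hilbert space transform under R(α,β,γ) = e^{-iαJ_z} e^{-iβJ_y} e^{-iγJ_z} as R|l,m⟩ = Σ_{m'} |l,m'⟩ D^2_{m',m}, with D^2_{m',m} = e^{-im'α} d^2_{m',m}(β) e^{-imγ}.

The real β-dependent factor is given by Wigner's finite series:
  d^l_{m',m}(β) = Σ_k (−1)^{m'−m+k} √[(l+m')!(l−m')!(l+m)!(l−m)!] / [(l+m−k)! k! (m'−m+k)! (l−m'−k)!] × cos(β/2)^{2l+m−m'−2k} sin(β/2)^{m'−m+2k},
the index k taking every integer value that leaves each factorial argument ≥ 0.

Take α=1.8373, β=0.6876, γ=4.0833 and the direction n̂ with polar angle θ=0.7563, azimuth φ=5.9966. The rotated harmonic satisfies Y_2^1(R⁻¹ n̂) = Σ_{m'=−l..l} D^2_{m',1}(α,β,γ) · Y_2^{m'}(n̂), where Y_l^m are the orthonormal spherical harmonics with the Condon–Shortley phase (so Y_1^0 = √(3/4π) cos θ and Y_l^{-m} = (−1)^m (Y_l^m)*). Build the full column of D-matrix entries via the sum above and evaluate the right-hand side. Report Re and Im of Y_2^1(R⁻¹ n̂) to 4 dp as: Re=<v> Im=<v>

Re=-0.2337 Im=0.0656

Need the full column D^2_{m',1} for m'=−2..2 at α=1.8373, β=0.6876, γ=4.0833.
cos(β/2)=0.941481, sin(β/2)=0.337067
d^2_{-2,1}: single k=3 term ⇒ +0.072109;  D = +0.066170-0.028657i
d^2_{-1,1}: k∈[2..3] ⇒ +0.302118 -0.012908 = +0.289210;  D = -0.180773-0.225751i
d^2_{0,1}: k∈[1..2] ⇒ +0.689011 -0.088315 = +0.600696;  D = -0.353454+0.485701i
d^2_{1,1}: k∈[0..1] ⇒ +0.785680 -0.302118 = +0.483562;  D = +0.452122+0.171516i
d^2_{2,1}: single k=0 term ⇒ -0.562575;  D = -0.053970+0.559980i
Y_2^{m'}(θ=0.7563,φ=5.9966) and Σ D·Y over m':
  (+0.0662-0.0287i)·(+0.1528+0.0986i)  (-0.1808-0.2258i)·(+0.3699+0.1090i)  (-0.3535+0.4857i)·(+0.1852+0.0000i)  (+0.4521+0.1715i)·(-0.3699+0.1090i)  (-0.0540+0.5600i)·(+0.1528-0.0986i)
Y_2^1(R⁻¹ n̂) = -0.233724+0.065645i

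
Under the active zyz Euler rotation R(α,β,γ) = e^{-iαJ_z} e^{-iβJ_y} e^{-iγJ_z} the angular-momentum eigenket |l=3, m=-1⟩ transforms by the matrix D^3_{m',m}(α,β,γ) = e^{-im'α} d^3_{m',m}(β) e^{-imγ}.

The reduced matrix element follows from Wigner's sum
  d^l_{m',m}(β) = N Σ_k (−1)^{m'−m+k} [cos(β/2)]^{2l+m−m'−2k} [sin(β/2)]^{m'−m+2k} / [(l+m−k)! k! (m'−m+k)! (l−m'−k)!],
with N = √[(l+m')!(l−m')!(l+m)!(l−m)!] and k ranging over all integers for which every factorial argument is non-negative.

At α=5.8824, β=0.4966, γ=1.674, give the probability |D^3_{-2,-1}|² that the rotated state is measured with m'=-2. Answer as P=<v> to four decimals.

P=0.3359

D^3_{-2,-1}(5.8824,0.4966,1.674) = e^{-i·-2·5.8824}·d^3_{-2,-1}(0.4966)·e^{-i·-1·1.674}. Compute d first:
With c≡cos(β/2)=0.969332 and s≡sin(β/2)=0.245756, N=[1·120·2·24]^{1/2}=75.894664
k: max(0,(-1)−(-2))=1 … min(3+(-1),3−(-2))=2
  k=1: (−1)^0·75.8947/(24)·0.9693^5·0.2458^1 = +0.665069
  k=2: (−1)^1·75.8947/(12)·0.9693^3·0.2458^3 = -0.085499
d^3_{-2,-1}(0.4966) = +0.665069 -0.085499 = +0.579570
|D^3_{-2,-1}|² = |d^3_{-2,-1}(β)|² = (+0.579570)² = 0.335901 (the z-rotation phases have unit modulus)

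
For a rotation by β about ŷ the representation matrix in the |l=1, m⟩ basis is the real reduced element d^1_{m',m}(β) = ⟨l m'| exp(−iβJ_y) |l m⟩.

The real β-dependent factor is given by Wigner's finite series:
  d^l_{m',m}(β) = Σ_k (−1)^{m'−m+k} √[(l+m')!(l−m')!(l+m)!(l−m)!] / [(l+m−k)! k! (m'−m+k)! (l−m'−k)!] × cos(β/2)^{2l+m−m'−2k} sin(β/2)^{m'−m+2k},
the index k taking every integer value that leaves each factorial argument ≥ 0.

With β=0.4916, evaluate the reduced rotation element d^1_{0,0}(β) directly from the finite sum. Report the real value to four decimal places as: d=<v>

d^1_{0,0}(β=0.4916) via Wigner's sum:
c=cos(0.4916/2)=0.969943, s=sin(0.4916/2)=0.243332; N=√[1·1·1·1]=1.000000
Admissible k: 0..1 (factorial args all ≥0)
  k=0: (−1)^0·1.0000/(1)·0.9699^2·0.2433^0 = +0.940789
  k=1: (−1)^1·1.0000/(1)·0.9699^0·0.2433^2 = -0.059211
d^1_{0,0}(0.4916) = +0.940789 -0.059211 = +0.881579

d=0.8816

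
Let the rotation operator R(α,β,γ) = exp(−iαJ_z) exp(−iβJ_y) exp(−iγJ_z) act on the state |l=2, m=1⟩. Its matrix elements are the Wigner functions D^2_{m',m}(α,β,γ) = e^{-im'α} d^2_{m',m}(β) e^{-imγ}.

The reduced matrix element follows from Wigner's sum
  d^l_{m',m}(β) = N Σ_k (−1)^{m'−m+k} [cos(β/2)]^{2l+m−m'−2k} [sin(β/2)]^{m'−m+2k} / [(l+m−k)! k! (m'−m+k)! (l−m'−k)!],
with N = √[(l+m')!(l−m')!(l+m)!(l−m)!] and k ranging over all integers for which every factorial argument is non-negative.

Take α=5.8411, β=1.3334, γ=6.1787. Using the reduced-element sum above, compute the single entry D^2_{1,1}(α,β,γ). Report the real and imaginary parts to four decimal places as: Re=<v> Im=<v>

Split into d^2_{1,1}(β=1.3334) × two z-phases.
Half-angle: c=0.785867, s=0.618396. N=√(6·1·6·1)=6.000000
The bounds max(0,m−m')=0 and min(l+m,l−m')=1 give 2 terms
  k=0: (−1)^0·6.0000/(6)·0.7859^4·0.6184^0 = +0.381413
  k=1: (−1)^1·6.0000/(2)·0.7859^2·0.6184^2 = -0.708520
d^2_{1,1}(1.3334) = +0.381413 -0.708520 = -0.327107
Phases: e^{-i·(1)·5.8411}=+0.903861+0.427825i, e^{-i·(1)·6.1787}=+0.994546+0.104295i ⇒ D=-0.279452-0.170018i

Re=-0.2795 Im=-0.1700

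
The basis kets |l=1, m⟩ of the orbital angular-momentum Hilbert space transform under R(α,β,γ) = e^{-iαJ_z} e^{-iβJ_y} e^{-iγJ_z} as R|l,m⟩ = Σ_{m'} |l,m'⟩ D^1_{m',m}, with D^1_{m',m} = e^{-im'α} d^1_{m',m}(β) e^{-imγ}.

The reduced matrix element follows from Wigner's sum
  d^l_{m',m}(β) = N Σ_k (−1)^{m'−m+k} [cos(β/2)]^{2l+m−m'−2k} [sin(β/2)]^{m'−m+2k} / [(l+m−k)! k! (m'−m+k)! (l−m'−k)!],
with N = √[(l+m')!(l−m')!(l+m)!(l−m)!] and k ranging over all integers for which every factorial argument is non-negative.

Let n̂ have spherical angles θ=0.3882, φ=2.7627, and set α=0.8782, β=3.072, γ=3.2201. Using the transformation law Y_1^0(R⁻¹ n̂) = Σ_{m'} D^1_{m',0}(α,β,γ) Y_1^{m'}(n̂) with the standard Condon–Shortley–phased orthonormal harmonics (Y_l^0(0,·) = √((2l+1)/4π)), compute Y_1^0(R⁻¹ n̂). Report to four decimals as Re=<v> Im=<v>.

Re=-0.4551 Im=0.0000

Need the full column D^1_{m',0} for m'=−1..1 at α=0.8782, β=3.072, γ=3.2201.
cos(β/2)=0.034789, sin(β/2)=0.999395
d^1_{-1,0}: single k=1 term ⇒ +0.049170;  D = +0.031397+0.037841i
d^1_{0,0}: k∈[0..1] ⇒ +0.001210 -0.998790 = -0.997579;  D = -0.997579+0.000000i
d^1_{1,0}: single k=0 term ⇒ -0.049170;  D = -0.031397+0.037841i
Y_1^{m'}(θ=0.3882,φ=2.7627) and Σ D·Y over m':
  (+0.0314+0.0378i)·(-0.1215-0.0484i)  (-0.9976+0.0000i)·(+0.4522+0.0000i)  (-0.0314+0.0378i)·(+0.1215-0.0484i)
Y_1^0(R⁻¹ n̂) = -0.455120+0.000000i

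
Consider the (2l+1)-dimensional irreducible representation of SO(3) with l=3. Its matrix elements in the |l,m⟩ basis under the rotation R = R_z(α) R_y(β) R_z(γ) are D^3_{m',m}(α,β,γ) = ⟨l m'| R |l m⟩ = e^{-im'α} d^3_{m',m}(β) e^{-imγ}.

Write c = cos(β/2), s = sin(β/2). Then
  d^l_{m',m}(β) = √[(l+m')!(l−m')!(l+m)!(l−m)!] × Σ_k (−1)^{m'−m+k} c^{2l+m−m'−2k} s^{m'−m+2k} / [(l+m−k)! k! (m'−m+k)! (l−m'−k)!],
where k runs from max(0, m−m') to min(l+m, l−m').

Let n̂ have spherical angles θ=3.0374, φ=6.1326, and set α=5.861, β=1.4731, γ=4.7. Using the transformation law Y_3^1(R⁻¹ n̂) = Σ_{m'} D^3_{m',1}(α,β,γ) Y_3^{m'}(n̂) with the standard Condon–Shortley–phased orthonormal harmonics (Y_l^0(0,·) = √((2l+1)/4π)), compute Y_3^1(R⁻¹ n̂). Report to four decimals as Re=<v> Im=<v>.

Need the full column D^3_{m',1} for m'=−3..3 at α=5.861, β=1.4731, γ=4.7.
cos(β/2)=0.740790, sin(β/2)=0.671736
d^3_{-3,1}: single k=4 term ⇒ +0.432744;  D = +0.411233+0.134742i
d^3_{-2,1}: k∈[3..4] ⇒ +0.779314 -0.320397 = +0.458916;  D = +0.339262+0.309040i
d^3_{-1,1}: k∈[2..4] ⇒ +0.815324 -0.893873 +0.091874 = +0.013325;  D = +0.005309+0.012222i
d^3_{0,1}: k∈[1..3] ⇒ +0.519118 -1.280543 +0.350978 = -0.410447;  D = +0.005085-0.410416i
d^3_{1,1}: k∈[0..2] ⇒ +0.165262 -1.087099 +0.670405 = -0.251432;  D = +0.105859-0.228062i
d^3_{2,1}: k∈[0..1] ⇒ -0.473888 +0.779314 = +0.305426;  D = -0.230818+0.200020i
d^3_{3,1}: single k=0 term ⇒ +0.526289;  D = -0.504034+0.151427i
Y_3^{m'}(θ=3.0374,φ=6.1326) and Σ D·Y over m':
  (+0.4112+0.1347i)·(+0.0004+0.0002i)  (+0.3393+0.3090i)·(-0.0105-0.0033i)  (+0.0053+0.0122i)·(+0.1311+0.0199i)  (+0.0051-0.4104i)·(-0.7222+0.0000i)  (+0.1059-0.2281i)·(-0.1311+0.0199i)  (-0.2308+0.2000i)·(-0.0105+0.0033i)  (-0.5040+0.1514i)·(-0.0004+0.0002i)
Y_3^1(R⁻¹ n̂) = -0.013018+0.322905i

Re=-0.0130 Im=0.3229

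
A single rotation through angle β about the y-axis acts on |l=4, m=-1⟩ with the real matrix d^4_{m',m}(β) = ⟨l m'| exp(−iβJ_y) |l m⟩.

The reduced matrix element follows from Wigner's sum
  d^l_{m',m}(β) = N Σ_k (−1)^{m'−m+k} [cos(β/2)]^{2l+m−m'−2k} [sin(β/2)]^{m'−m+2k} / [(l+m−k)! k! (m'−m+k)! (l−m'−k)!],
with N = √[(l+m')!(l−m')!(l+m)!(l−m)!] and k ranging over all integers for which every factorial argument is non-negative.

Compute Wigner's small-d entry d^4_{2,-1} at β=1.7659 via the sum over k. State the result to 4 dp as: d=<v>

d^4_{2,-1}(β=1.7659) via Wigner's sum:
With c≡cos(β/2)=0.634875 and s≡sin(β/2)=0.772615, N=[720·2·6·120]^{1/2}=1018.233765
Admissible k: 0..2 (factorial args all ≥0)
  k=0: (−1)^3·1018.2338/(72)·0.6349^5·0.7726^3 = -0.672736
  k=1: (−1)^4·1018.2338/(48)·0.6349^3·0.7726^5 = +1.494467
  k=2: (−1)^5·1018.2338/(240)·0.6349^1·0.7726^7 = -0.442656
d^4_{2,-1}(1.7659) = -0.672736 +1.494467 -0.442656 = +0.379075

d=0.3791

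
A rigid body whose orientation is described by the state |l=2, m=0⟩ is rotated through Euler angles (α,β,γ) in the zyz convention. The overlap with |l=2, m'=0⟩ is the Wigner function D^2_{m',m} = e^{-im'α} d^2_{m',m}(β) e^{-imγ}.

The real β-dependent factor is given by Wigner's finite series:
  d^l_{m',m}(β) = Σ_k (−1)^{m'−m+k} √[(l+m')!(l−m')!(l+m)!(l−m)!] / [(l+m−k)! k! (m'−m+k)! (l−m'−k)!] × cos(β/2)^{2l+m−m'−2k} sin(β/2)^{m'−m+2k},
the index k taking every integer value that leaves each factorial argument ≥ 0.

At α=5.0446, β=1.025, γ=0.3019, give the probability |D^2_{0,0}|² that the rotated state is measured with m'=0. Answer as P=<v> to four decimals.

P=0.0092

Split into d^2_{0,0}(β=1.025) × two z-phases.
Half-angle: c=0.871521, s=0.490358. N=√(2·2·2·2)=4.000000
Admissible k: 0..2 (factorial args all ≥0)
  k=0: (−1)^0·4.0000/(4)·0.8715^4·0.4904^0 = +0.576915
  k=1: (−1)^1·4.0000/(1)·0.8715^2·0.4904^2 = -0.730536
  k=2: (−1)^2·4.0000/(4)·0.8715^0·0.4904^4 = +0.057816
d^2_{0,0}(1.025) = +0.576915 -0.730536 +0.057816 = -0.095805
|D^2_{0,0}|² = |d^2_{0,0}(β)|² = (-0.095805)² = 0.009179 (the z-rotation phases have unit modulus)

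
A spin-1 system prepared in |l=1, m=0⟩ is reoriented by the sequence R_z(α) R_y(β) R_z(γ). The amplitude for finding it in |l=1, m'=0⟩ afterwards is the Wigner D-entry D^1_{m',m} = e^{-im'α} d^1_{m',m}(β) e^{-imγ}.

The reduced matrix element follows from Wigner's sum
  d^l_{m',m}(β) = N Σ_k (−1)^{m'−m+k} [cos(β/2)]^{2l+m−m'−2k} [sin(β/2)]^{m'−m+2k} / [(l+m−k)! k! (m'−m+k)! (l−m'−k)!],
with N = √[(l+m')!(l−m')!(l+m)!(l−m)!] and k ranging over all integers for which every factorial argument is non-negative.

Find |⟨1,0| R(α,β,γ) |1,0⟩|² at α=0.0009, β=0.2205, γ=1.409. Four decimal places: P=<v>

First d^1_{0,0}(β=0.2205), then the phase factors e^{-i(0)α} and e^{-i(0)γ}:
With c≡cos(β/2)=0.993929 and s≡sin(β/2)=0.110027, N=[1·1·1·1]^{1/2}=1.000000
k: max(0,(0)−(0))=0 … min(1+(0),1−(0))=1
  k=0: (−1)^0·1.0000/(1)·0.9939^2·0.1100^0 = +0.987894
  k=1: (−1)^1·1.0000/(1)·0.9939^0·0.1100^2 = -0.012106
d^1_{0,0}(0.2205) = +0.987894 -0.012106 = +0.975788
|D^1_{0,0}|² = |d^1_{0,0}(β)|² = (+0.975788)² = 0.952163 (the z-rotation phases have unit modulus)

P=0.9522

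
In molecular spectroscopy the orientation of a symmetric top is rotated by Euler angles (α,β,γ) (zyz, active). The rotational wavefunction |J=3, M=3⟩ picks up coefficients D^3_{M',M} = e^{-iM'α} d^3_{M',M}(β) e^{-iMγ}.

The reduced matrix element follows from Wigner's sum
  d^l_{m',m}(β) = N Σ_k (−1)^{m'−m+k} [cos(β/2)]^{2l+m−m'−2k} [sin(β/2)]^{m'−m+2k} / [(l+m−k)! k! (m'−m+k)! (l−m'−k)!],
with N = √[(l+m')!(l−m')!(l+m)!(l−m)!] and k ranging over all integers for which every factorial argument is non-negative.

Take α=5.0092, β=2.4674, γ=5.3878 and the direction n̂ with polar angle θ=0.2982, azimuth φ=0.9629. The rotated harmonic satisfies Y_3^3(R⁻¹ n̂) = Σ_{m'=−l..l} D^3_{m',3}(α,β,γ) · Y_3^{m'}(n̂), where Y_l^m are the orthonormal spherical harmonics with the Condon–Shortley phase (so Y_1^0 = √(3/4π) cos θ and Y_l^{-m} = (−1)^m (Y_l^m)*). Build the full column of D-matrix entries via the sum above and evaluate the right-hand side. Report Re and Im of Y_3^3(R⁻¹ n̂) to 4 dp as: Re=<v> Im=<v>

Need the full column D^3_{m',3} for m'=−3..3 at α=5.0092, β=2.4674, γ=5.3878.
cos(β/2)=0.330748, sin(β/2)=0.943719
d^3_{-3,3}: single k=6 term ⇒ +0.706409;  D = +0.297686-0.640622i
d^3_{-2,3}: single k=5 term ⇒ +0.606438;  D = +0.600658+0.083534i
d^3_{-1,3}: single k=4 term ⇒ +0.336056;  D = +0.053084+0.331837i
d^3_{0,3}: single k=3 term ⇒ +0.135999;  D = -0.122136+0.059820i
d^3_{1,3}: single k=2 term ⇒ +0.041278;  D = -0.028205-0.030140i
d^3_{2,3}: single k=1 term ⇒ +0.009150;  D = +0.004560-0.007932i
d^3_{3,3}: single k=0 term ⇒ +0.001309;  D = +0.001276+0.000292i
Y_3^{m'}(θ=0.2982,φ=0.9629) and Σ D·Y over m':
  (+0.2977-0.6406i)·(-0.0102-0.0026i)  (+0.6007+0.0835i)·(-0.0293-0.0791i)  (+0.0531+0.3318i)·(+0.1935-0.2781i)  (-0.1221+0.0598i)·(+0.5595+0.0000i)  (-0.0282-0.0301i)·(-0.1935-0.2781i)  (+0.0046-0.0079i)·(-0.0293+0.0791i)  (+0.0013+0.0003i)·(+0.0102-0.0026i)
Y_3^3(R⁻¹ n̂) = +0.016070+0.053023i

Re=0.0161 Im=0.0530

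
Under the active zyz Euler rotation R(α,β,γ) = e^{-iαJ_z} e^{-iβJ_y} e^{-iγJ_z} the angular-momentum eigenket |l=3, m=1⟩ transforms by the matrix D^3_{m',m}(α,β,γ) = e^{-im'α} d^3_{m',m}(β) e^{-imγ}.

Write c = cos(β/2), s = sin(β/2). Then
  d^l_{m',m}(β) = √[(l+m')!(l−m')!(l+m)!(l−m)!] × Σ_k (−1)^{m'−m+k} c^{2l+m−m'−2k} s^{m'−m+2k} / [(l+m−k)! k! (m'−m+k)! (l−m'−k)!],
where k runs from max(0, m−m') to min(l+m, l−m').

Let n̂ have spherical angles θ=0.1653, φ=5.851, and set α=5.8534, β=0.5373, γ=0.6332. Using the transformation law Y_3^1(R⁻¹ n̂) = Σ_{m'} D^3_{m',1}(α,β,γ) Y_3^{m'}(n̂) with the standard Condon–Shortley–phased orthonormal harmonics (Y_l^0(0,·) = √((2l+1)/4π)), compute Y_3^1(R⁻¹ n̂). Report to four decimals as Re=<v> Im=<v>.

Re=0.3165 Im=-0.2318

Need the full column D^3_{m',1} for m'=−3..3 at α=5.8534, β=0.5373, γ=0.6332.
cos(β/2)=0.964130, sin(β/2)=0.265430
d^3_{-3,1}: single k=4 term ⇒ +0.017870;  D = -0.006157-0.016776i
d^3_{-2,1}: k∈[3..4] ⇒ +0.105996 -0.004017 = +0.101979;  D = +0.007949-0.101668i
d^3_{-1,1}: k∈[2..4] ⇒ +0.365253 -0.036912 +0.000350 = +0.328692;  D = +0.159831-0.287214i
d^3_{0,1}: k∈[1..3] ⇒ +0.765983 -0.174168 +0.004400 = +0.596215;  D = +0.480631-0.352797i
d^3_{1,1}: k∈[0..2] ⇒ +0.803182 -0.487004 +0.027684 = +0.343861;  D = +0.336771-0.069465i
d^3_{2,1}: k∈[0..1] ⇒ -0.699243 +0.105996 = -0.593248;  D = -0.578113-0.133150i
d^3_{3,1}: single k=0 term ⇒ +0.235770;  D = +0.186811+0.143838i
Y_3^{m'}(θ=0.1653,φ=5.851) and Σ D·Y over m':
  (-0.0062-0.0168i)·(+0.0005+0.0018i)  (+0.0079-0.1017i)·(+0.0177+0.0208i)  (+0.1598-0.2872i)·(+0.1866+0.0861i)  (+0.4806-0.3528i)·(+0.6863+0.0000i)  (+0.3368-0.0695i)·(-0.1866+0.0861i)  (-0.5781-0.1331i)·(+0.0177-0.0208i)  (+0.1868+0.1438i)·(-0.0005+0.0018i)
Y_3^1(R⁻¹ n̂) = +0.316483-0.231779i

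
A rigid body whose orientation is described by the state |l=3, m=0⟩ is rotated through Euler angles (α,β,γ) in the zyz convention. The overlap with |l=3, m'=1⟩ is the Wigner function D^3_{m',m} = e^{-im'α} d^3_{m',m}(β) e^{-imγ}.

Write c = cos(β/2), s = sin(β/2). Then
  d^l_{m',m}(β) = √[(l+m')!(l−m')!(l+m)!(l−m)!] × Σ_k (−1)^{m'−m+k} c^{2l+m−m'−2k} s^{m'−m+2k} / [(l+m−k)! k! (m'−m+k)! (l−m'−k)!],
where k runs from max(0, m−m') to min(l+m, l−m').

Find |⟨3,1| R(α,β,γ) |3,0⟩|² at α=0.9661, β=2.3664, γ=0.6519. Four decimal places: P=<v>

Split into d^3_{1,0}(β=2.3664) × two z-phases.
With c≡cos(β/2)=0.377964 and s≡sin(β/2)=0.925820, N=[24·2·6·6]^{1/2}=41.569219
The bounds max(0,m−m')=0 and min(l+m,l−m')=2 give 3 terms
  k=0: (−1)^1·41.5692/(12)·0.3780^5·0.9258^1 = -0.024738
  k=1: (−1)^2·41.5692/(4)·0.3780^3·0.9258^3 = +0.445291
  k=2: (−1)^3·41.5692/(12)·0.3780^1·0.9258^5 = -0.890583
d^3_{1,0}(2.3664) = -0.024738 +0.445291 -0.890583 = -0.470031
|D^3_{1,0}|² = |d^3_{1,0}(β)|² = (-0.470031)² = 0.220929 (the z-rotation phases have unit modulus)

P=0.2209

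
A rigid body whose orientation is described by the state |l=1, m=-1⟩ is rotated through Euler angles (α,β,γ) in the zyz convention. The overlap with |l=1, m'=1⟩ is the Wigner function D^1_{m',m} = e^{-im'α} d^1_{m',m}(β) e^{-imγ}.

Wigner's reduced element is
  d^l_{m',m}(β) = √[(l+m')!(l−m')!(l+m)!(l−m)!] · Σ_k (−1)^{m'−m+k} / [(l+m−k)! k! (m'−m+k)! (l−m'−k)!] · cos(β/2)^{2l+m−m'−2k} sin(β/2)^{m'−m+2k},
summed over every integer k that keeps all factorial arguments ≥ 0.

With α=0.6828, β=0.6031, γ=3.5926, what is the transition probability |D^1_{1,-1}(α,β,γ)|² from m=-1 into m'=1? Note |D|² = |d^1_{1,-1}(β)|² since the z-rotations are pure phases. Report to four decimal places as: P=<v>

P=0.0078

Split into d^1_{1,-1}(β=0.6031) × two z-phases.
c=cos(0.6031/2)=0.954877, s=sin(0.6031/2)=0.297001; N=√[2·1·1·2]=2.000000
k: max(0,(-1)−(1))=0 … min(1+(-1),1−(1))=0
  k=0: (−1)^2·2.0000/(2)·0.9549^0·0.2970^2 = +0.088209
d^1_{1,-1}(0.6031) = +0.088209
|D^1_{1,-1}|² = |d^1_{1,-1}(β)|² = (+0.088209)² = 0.007781 (the z-rotation phases have unit modulus)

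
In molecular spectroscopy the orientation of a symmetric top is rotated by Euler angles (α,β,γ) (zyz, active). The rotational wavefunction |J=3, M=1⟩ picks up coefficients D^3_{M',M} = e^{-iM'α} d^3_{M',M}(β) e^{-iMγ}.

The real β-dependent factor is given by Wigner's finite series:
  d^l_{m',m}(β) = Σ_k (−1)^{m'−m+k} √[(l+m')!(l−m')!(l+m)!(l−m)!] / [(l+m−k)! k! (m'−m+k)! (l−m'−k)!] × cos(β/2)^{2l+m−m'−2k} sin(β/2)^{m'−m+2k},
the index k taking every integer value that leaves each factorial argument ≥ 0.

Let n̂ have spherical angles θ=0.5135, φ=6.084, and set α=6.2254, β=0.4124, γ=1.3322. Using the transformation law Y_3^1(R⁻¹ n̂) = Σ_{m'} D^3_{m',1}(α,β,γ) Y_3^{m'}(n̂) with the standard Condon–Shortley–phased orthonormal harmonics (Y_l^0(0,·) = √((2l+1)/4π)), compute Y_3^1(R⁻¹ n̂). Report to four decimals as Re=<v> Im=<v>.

Need the full column D^3_{m',1} for m'=−3..3 at α=6.2254, β=0.4124, γ=1.3322.
cos(β/2)=0.978816, sin(β/2)=0.204742
d^3_{-3,1}: single k=4 term ⇒ +0.006520;  D = +0.000425-0.006507i
d^3_{-2,1}: k∈[3..4] ⇒ +0.050904 -0.001114 = +0.049791;  D = +0.006110-0.049414i
d^3_{-1,1}: k∈[2..4] ⇒ +0.230871 -0.013468 +0.000074 = +0.217476;  D = +0.039108-0.213931i
d^3_{0,1}: k∈[1..3] ⇒ +0.637239 -0.083644 +0.001220 = +0.554815;  D = +0.131124-0.539098i
d^3_{1,1}: k∈[0..2] ⇒ +0.879440 -0.307828 +0.010101 = +0.581714;  D = +0.169896-0.556351i
d^3_{2,1}: k∈[0..1] ⇒ -0.581717 +0.050904 = -0.530813;  D = -0.184091+0.497869i
d^3_{3,1}: single k=0 term ⇒ +0.149026;  D = +0.059670-0.136559i
Y_3^{m'}(θ=0.5135,φ=6.084) and Σ D·Y over m':
  (+0.0004-0.0065i)·(+0.0409+0.0278i)  (+0.0061-0.0494i)·(+0.1980+0.0833i)  (+0.0391-0.2139i)·(+0.4347+0.0878i)  (+0.1311-0.5391i)·(+0.2579+0.0000i)  (+0.1699-0.5564i)·(-0.4347+0.0878i)  (-0.1841+0.4979i)·(+0.1980-0.0833i)  (+0.0597-0.1366i)·(-0.0409+0.0278i)
Y_3^1(R⁻¹ n̂) = +0.056482+0.139778i

Re=0.0565 Im=0.1398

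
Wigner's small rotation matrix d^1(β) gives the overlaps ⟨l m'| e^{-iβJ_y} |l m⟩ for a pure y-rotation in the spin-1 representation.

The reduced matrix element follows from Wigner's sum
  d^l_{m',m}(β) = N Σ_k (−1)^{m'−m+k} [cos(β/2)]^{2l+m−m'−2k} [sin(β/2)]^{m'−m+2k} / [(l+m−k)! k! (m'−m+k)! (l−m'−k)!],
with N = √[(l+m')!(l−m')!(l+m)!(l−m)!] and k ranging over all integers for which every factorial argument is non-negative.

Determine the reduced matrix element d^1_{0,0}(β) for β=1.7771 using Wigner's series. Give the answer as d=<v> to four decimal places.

d^1_{0,0}(β=1.7771) via Wigner's sum:
c=cos(1.7771/2)=0.630538, s=sin(1.7771/2)=0.776158; N=√[1·1·1·1]=1.000000
Admissible k: 0..1 (factorial args all ≥0)
  k=0: (−1)^0·1.0000/(1)·0.6305^2·0.7762^0 = +0.397578
  k=1: (−1)^1·1.0000/(1)·0.6305^0·0.7762^2 = -0.602422
d^1_{0,0}(1.7771) = +0.397578 -0.602422 = -0.204843

d=-0.2048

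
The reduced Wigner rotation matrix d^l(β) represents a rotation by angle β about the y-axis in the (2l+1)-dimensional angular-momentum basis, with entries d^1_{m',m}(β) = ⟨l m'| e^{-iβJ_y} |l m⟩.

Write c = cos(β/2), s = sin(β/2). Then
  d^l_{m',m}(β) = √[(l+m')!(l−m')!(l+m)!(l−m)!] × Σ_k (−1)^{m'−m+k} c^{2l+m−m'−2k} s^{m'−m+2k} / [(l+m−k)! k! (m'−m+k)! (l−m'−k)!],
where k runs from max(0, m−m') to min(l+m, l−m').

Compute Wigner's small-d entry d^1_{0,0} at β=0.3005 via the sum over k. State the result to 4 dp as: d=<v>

d^1_{0,0}(β=0.3005) via Wigner's sum:
Half-angle: c=0.988734, s=0.149685. N=√(1·1·1·1)=1.000000
Admissible k: 0..1 (factorial args all ≥0)
  k=0: (−1)^0·1.0000/(1)·0.9887^2·0.1497^0 = +0.977594
  k=1: (−1)^1·1.0000/(1)·0.9887^0·0.1497^2 = -0.022406
d^1_{0,0}(0.3005) = +0.977594 -0.022406 = +0.955189

d=0.9552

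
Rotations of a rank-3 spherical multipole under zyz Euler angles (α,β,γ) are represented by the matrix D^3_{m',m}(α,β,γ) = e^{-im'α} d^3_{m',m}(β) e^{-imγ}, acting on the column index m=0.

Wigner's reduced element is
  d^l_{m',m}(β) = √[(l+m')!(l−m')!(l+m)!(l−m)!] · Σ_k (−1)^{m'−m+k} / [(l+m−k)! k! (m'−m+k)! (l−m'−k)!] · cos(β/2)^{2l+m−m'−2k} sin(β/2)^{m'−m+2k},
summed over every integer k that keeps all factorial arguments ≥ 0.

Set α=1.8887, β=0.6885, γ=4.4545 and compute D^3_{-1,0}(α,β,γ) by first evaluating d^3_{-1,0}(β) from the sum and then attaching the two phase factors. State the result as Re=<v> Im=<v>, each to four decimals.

Re=-0.1704 Im=0.5178

Split into d^3_{-1,0}(β=0.6885) × two z-phases.
With c≡cos(β/2)=0.941329 and s≡sin(β/2)=0.337491, N=[2·24·6·6]^{1/2}=41.569219
Admissible k: 1..3 (factorial args all ≥0)
  k=1: (−1)^0·41.5692/(12)·0.9413^5·0.3375^1 = +0.864091
  k=2: (−1)^1·41.5692/(4)·0.9413^3·0.3375^3 = -0.333213
  k=3: (−1)^2·41.5692/(12)·0.9413^1·0.3375^5 = +0.014277
d^3_{-1,0}(0.6885) = +0.864091 -0.333213 +0.014277 = +0.545155
D = (-0.312576+0.949893i)·(+0.545155)·(+1.000000+0.000000i) = -0.170402+0.517839i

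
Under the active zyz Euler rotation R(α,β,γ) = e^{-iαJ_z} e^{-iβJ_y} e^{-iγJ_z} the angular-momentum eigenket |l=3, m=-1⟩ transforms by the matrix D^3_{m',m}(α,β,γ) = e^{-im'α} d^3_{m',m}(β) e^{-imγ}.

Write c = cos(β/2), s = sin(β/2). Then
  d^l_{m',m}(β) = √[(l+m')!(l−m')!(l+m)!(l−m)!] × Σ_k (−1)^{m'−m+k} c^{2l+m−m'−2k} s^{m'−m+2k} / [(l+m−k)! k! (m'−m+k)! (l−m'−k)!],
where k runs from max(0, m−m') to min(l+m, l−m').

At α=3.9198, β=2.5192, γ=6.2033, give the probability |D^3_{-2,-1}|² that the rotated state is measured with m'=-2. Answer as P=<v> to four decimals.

P=0.0221

First d^3_{-2,-1}(β=2.5192), then the phase factors e^{-i(-2)α} and e^{-i(-1)γ}:
With c≡cos(β/2)=0.306198 and s≡sin(β/2)=0.951968, N=[1·120·2·24]^{1/2}=75.894664
Admissible k: 1..2 (factorial args all ≥0)
  k=1: (−1)^0·75.8947/(24)·0.3062^5·0.9520^1 = +0.008103
  k=2: (−1)^1·75.8947/(12)·0.3062^3·0.9520^3 = -0.156640
d^3_{-2,-1}(2.5192) = +0.008103 -0.156640 = -0.148537
|D^3_{-2,-1}|² = |d^3_{-2,-1}(β)|² = (-0.148537)² = 0.022063 (the z-rotation phases have unit modulus)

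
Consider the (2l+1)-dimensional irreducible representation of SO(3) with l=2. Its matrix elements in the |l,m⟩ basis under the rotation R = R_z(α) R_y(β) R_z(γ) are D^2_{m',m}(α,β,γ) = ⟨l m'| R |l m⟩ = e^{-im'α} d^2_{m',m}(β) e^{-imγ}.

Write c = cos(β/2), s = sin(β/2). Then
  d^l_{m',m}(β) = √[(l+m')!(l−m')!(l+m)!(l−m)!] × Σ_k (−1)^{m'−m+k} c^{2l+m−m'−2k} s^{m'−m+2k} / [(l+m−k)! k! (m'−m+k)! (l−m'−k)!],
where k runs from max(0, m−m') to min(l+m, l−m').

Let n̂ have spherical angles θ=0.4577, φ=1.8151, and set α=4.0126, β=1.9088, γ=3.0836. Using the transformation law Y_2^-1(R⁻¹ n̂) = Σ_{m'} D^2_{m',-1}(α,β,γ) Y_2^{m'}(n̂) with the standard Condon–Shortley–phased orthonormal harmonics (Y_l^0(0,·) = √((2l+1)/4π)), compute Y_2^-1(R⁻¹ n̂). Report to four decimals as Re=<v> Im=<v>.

Re=-0.3091 Im=0.1681

Need the full column D^2_{m',-1} for m'=−2..2 at α=4.0126, β=1.9088, γ=3.0836.
cos(β/2)=0.578098, sin(β/2)=0.815967
d^2_{-2,-1}: single k=1 term ⇒ +0.315288;  D = +0.035623-0.313270i
d^2_{-1,-1}: k∈[0..1] ⇒ +0.111688 -0.667529 = -0.555841;  D = -0.382036-0.403742i
d^2_{0,-1}: k∈[0..1] ⇒ -0.386148 +0.769299 = +0.383151;  D = -0.382507+0.022208i
d^2_{1,-1}: k∈[0..1] ⇒ +0.667529 -0.443293 = +0.224236;  D = +0.134236-0.179618i
d^2_{2,-1}: single k=0 term ⇒ -0.628130;  D = -0.142717-0.611702i
Y_2^{m'}(θ=0.4577,φ=1.8151) and Σ D·Y over m':
  (+0.0356-0.3133i)·(-0.0666+0.0354i)  (-0.3820-0.4037i)·(-0.0741-0.2971i)  (-0.3825+0.0222i)·(+0.4460+0.0000i)  (+0.1342-0.1796i)·(+0.0741-0.2971i)  (-0.1427-0.6117i)·(-0.0666-0.0354i)
Y_2^-1(R⁻¹ n̂) = -0.309145+0.168057i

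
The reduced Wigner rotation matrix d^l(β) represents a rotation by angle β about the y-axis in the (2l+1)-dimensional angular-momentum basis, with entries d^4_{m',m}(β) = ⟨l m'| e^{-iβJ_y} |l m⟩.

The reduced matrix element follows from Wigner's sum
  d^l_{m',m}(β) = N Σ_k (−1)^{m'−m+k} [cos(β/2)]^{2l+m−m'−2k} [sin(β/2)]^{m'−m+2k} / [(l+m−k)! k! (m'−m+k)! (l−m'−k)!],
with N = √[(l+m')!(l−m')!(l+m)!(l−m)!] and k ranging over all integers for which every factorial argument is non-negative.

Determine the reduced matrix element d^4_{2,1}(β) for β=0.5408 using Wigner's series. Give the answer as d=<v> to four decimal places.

d^4_{2,1}(β=0.5408) via Wigner's sum:
Half-angle: c=0.963664, s=0.267117. N=√(720·2·120·6)=1018.233765
k: max(0,(1)−(2))=0 … min(4+(1),4−(2))=2
  k=0: (−1)^1·1018.2338/(240)·0.9637^7·0.2671^1 = -0.874616
  k=1: (−1)^2·1018.2338/(48)·0.9637^5·0.2671^3 = +0.336000
  k=2: (−1)^3·1018.2338/(72)·0.9637^3·0.2671^5 = -0.017211
d^4_{2,1}(0.5408) = -0.874616 +0.336000 -0.017211 = -0.555827

d=-0.5558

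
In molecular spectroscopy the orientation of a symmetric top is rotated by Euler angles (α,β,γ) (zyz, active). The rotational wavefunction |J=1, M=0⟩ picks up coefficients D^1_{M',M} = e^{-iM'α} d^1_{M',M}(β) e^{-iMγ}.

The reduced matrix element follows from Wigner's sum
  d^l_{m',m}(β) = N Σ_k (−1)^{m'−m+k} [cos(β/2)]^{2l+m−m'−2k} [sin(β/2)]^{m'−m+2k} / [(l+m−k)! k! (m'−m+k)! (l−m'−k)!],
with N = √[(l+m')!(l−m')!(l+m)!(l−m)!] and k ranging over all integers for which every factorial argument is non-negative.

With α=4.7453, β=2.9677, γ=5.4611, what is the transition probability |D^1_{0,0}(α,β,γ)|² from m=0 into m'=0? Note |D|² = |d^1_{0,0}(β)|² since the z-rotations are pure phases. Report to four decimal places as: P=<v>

P=0.9701

D^1_{0,0}(4.7453,2.9677,5.4611) = e^{-i·0·4.7453}·d^1_{0,0}(2.9677)·e^{-i·0·5.4611}. Compute d first:
With c≡cos(β/2)=0.086837 and s≡sin(β/2)=0.996223, N=[1·1·1·1]^{1/2}=1.000000
Admissible k: 0..1 (factorial args all ≥0)
  k=0: (−1)^0·1.0000/(1)·0.0868^2·0.9962^0 = +0.007541
  k=1: (−1)^1·1.0000/(1)·0.0868^0·0.9962^2 = -0.992459
d^1_{0,0}(2.9677) = +0.007541 -0.992459 = -0.984919
|D^1_{0,0}|² = |d^1_{0,0}(β)|² = (-0.984919)² = 0.970065 (the z-rotation phases have unit modulus)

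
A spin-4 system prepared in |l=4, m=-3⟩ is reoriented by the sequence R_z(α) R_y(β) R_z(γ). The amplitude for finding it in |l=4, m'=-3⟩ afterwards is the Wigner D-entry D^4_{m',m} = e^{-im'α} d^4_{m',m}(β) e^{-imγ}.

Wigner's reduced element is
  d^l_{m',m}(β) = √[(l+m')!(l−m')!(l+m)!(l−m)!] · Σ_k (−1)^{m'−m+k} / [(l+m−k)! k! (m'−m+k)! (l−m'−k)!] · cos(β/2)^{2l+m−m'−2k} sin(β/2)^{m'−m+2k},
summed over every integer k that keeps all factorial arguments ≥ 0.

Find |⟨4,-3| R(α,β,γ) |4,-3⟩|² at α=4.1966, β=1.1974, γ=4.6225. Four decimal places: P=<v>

P=0.2397

Split into d^4_{-3,-3}(β=1.1974) × two z-phases.
c=cos(1.1974/2)=0.826069, s=sin(1.1974/2)=0.563569; N=√[1·5040·1·5040]=5040.000000
k∈{0,1} keeps every argument non-negative
  k=0: (−1)^0·5040.0000/(5040)·0.8261^8·0.5636^0 = +0.216836
  k=1: (−1)^1·5040.0000/(720)·0.8261^6·0.5636^2 = -0.706464
d^4_{-3,-3}(1.1974) = +0.216836 -0.706464 = -0.489629
|D^4_{-3,-3}|² = |d^4_{-3,-3}(β)|² = (-0.489629)² = 0.239736 (the z-rotation phases have unit modulus)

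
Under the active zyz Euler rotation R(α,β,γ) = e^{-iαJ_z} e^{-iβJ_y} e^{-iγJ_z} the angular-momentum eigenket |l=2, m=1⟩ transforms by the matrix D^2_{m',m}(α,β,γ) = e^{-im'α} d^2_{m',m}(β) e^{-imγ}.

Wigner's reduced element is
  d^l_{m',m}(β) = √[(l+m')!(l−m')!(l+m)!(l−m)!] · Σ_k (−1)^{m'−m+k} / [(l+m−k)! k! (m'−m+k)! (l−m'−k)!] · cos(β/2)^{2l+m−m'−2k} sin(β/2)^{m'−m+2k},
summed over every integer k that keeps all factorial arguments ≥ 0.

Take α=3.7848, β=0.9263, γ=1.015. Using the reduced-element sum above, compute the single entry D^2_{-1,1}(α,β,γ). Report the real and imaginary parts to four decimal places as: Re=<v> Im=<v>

Re=-0.4094 Im=0.1596

First d^2_{-1,1}(β=0.9263), then the phase factors e^{-i(-1)α} and e^{-i(1)γ}:
c=cos(0.9263/2)=0.894650, s=sin(0.9263/2)=0.446768; N=√[1·6·6·1]=6.000000
The bounds max(0,m−m')=2 and min(l+m,l−m')=3 give 2 terms
  k=2: (−1)^0·6.0000/(2)·0.8946^2·0.4468^2 = +0.479283
  k=3: (−1)^1·6.0000/(6)·0.8946^0·0.4468^4 = -0.039841
d^2_{-1,1}(0.9263) = +0.479283 -0.039841 = +0.439442
D = (-0.800176-0.599765i)·(+0.439442)·(+0.527620-0.849481i) = -0.409419+0.159643i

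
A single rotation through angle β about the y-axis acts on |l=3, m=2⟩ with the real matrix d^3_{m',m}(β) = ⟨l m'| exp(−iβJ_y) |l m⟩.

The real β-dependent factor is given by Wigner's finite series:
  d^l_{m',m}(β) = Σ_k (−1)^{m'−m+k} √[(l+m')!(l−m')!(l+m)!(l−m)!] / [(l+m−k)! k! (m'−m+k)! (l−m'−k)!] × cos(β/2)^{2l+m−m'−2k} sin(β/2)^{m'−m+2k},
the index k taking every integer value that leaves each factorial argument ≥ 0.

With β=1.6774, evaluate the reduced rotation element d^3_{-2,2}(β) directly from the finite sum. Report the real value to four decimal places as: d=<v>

d=0.5144

d^3_{-2,2}(β=1.6774) via Wigner's sum:
With c≡cos(β/2)=0.668430 and s≡sin(β/2)=0.743775, N=[1·120·120·1]^{1/2}=120.000000
k: max(0,(2)−(-2))=4 … min(3+(2),3−(-2))=5
  k=4: (−1)^0·120.0000/(24)·0.6684^2·0.7438^4 = +0.683672
  k=5: (−1)^1·120.0000/(120)·0.6684^0·0.7438^6 = -0.169297
d^3_{-2,2}(1.6774) = +0.683672 -0.169297 = +0.514376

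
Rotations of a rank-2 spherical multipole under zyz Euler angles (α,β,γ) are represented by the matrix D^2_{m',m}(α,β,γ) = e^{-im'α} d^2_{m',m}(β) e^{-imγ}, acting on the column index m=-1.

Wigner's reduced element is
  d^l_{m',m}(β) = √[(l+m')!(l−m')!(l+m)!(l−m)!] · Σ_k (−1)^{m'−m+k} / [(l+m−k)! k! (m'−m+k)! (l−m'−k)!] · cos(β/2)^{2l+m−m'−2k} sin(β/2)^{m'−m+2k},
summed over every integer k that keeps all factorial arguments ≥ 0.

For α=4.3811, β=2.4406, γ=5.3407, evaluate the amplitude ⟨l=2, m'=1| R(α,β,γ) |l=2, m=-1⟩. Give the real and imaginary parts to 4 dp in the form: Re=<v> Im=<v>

Split into d^2_{1,-1}(β=2.4406) × two z-phases.
With c≡cos(β/2)=0.343364 and s≡sin(β/2)=0.939202, N=[6·1·1·6]^{1/2}=6.000000
k: max(0,(-1)−(1))=0 … min(2+(-1),2−(1))=1
  k=0: (−1)^2·6.0000/(2)·0.3434^2·0.9392^2 = +0.311996
  k=1: (−1)^3·6.0000/(6)·0.3434^0·0.9392^4 = -0.778102
d^2_{1,-1}(2.4406) = +0.311996 -0.778102 = -0.466106
Phases: e^{-i·(1)·4.3811}=-0.325262+0.945624i, e^{-i·(-1)·5.3407}=+0.587779-0.809021i ⇒ D=-0.267474-0.381723i

Re=-0.2675 Im=-0.3817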